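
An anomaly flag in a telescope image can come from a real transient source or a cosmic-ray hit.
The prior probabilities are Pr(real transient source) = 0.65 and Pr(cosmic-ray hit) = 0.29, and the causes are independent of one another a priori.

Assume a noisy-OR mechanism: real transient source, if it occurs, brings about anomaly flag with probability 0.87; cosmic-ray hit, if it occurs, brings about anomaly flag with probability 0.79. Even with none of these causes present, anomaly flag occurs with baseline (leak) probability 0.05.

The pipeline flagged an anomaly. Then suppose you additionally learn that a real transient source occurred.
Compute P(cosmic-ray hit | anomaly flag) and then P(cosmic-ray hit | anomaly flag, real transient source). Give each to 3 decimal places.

P(cosmic-ray hit | anomaly flag) ≈ 0.388; P(cosmic-ray hit | anomaly flag, real transient source) ≈ 0.312

Under noisy-OR, P(anomaly flag | causes) = 1 − (1−0.05)·∏(1−qᵢ) over the active causes.
P(anomaly flag) = 0.05*0.35*0.71 + 0.8005*0.35*0.29 + 0.8765*0.65*0.71 + 0.974065*0.65*0.29 = 0.012425 + 0.081251 + 0.404505 + 0.183611 = 0.681792
Of this, 0.264862 comes from 0.081251 + 0.183611 (the cosmic-ray hit=true cases).
P(cosmic-ray hit | anomaly flag) = 0.264862 / 0.681792 ≈ 0.388

Now condition on the additional information:
P(anomaly flag | real transient source) = 0.8765×0.71 + 0.974065×0.29 = 0.622315 + 0.282479 = 0.904794
Of this, 0.282479 comes from 0.974065×0.29 (the cosmic-ray hit=true cases).
So P(cosmic-ray hit | anomaly flag, real transient source) = 0.282479/0.904794 ≈ 0.312.
The drop from 0.388 to 0.312 is the explaining-away (discounting) effect.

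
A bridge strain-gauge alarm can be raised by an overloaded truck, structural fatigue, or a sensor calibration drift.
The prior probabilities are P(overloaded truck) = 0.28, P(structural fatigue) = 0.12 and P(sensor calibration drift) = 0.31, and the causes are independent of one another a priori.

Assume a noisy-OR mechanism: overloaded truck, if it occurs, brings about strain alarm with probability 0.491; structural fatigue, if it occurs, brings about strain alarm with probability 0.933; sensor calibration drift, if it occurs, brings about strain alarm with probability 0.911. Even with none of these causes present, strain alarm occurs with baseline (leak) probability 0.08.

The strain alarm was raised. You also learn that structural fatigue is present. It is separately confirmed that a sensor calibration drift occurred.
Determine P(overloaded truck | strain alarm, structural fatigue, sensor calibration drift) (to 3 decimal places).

P(overloaded truck | strain alarm, structural fatigue, sensor calibration drift) ≈ 0.281

Under noisy-OR, P(strain alarm | causes) = 1 − (1−0.08)·∏(1−qᵢ) over the active causes.
Numerator (weight on configurations with overloaded truck): 0.997208*0.28 = 0.279218
Normalizer over all consistent configurations: 0.994514*0.72 + 0.997208*0.28 = 0.995268
P(overloaded truck | strain alarm, structural fatigue, sensor calibration drift) = 0.279218/0.995268 ≈ 0.281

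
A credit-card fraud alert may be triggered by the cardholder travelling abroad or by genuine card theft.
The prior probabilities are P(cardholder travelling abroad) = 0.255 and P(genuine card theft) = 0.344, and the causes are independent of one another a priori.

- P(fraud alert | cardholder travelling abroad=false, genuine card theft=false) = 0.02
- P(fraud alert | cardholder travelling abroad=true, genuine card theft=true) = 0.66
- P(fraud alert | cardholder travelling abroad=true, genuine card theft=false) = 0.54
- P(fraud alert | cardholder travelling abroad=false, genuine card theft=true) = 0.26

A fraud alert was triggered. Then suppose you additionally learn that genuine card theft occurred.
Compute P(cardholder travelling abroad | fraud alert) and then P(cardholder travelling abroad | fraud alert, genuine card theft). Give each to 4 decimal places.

P(cardholder travelling abroad | fraud alert) ≈ 0.6599; P(cardholder travelling abroad | fraud alert, genuine card theft) ≈ 0.4649

P(fraud alert) = 0.02·0.745·0.656 + 0.26·0.745·0.344 + 0.54·0.255·0.656 + 0.66·0.255·0.344 = 0.009774 + 0.066633 + 0.090331 + 0.057895 = 0.224633
The cardholder travelling abroad-present share is 0.090331 + 0.057895 = 0.148226.
So P(cardholder travelling abroad | fraud alert) = 0.148226/0.224633 ≈ 0.6599.

Now condition on the additional information:
Numerator (weight on configurations with cardholder travelling abroad): 0.66·0.255 = 0.168300
The normalizing constant is 0.26·0.745 + 0.66·0.255 = 0.362000
P(cardholder travelling abroad | fraud alert, genuine card theft) = 0.168300/0.362000 ≈ 0.4649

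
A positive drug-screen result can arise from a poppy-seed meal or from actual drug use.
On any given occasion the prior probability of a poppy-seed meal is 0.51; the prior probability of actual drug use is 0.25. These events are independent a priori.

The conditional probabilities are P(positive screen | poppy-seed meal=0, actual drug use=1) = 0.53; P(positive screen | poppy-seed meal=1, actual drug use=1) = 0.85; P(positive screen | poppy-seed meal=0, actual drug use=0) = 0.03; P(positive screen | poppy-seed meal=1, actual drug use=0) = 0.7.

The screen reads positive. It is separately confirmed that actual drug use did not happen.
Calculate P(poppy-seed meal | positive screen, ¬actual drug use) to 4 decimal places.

P(poppy-seed meal | positive screen, ¬actual drug use) ≈ 0.9605

Weight on poppy-seed meal=true, given the evidence: 0.7×0.51 = 0.357000
The normalizing constant is 0.03×0.49 + 0.7×0.51 = 0.371700
Posterior = 0.357000 / 0.371700 ≈ 0.9605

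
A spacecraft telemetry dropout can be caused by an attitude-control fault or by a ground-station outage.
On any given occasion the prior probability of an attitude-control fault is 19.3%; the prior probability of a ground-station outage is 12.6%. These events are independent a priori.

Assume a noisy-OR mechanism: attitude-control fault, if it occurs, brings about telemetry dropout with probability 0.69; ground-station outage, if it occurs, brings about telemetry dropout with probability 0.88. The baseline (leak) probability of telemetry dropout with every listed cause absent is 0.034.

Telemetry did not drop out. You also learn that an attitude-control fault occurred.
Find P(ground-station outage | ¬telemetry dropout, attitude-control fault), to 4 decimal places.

Under noisy-OR, P(telemetry dropout | causes) = 1 − (1−0.034)·∏(1−qᵢ) over the active causes.
Sum P(¬telemetry dropout|·) weighted by the priors over both values of ground-station outage:
  P(¬telemetry dropout | attitude-control fault) = 0.29946*0.874 + 0.035935*0.126
        = 0.261728 + 0.004528 = 0.266256
The terms with ground-station outage present sum to 0.004528, so
  P(ground-station outage | ¬telemetry dropout, attitude-control fault) = 0.004528 / 0.266256 ≈ 0.0170

P(ground-station outage | ¬telemetry dropout, attitude-control fault) ≈ 0.0170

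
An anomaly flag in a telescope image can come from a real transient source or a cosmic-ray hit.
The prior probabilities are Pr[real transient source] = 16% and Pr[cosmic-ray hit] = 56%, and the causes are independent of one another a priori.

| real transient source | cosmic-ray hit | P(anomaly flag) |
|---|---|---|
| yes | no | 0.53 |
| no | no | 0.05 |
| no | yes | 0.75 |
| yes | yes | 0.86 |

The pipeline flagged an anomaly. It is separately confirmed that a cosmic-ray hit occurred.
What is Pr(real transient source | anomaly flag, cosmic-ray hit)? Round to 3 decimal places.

Pr(real transient source | anomaly flag, cosmic-ray hit) ≈ 0.179

Weight on real transient source=true, given the evidence: 0.86×0.16 = 0.137600
Normalizer over all consistent configurations: 0.75×0.84 + 0.86×0.16 = 0.767600
P(real transient source | anomaly flag, cosmic-ray hit) = 0.137600/0.767600 ≈ 0.179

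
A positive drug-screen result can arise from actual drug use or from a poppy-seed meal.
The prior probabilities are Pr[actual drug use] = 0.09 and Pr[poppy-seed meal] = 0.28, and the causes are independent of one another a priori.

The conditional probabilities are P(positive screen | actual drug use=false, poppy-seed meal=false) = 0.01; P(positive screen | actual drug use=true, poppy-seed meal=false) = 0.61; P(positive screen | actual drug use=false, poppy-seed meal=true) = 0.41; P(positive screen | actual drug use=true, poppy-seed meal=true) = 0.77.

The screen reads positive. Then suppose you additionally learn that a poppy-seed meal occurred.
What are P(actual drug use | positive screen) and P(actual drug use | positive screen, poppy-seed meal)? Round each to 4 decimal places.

P(actual drug use | positive screen) ≈ 0.3468; P(actual drug use | positive screen, poppy-seed meal) ≈ 0.1566

Weight on actual drug use=true, given the evidence: 0.039528 + 0.019404 = 0.058932
Normalizer over all consistent configurations: 0.01×0.91×0.72 + 0.41×0.91×0.28 + 0.61×0.09×0.72 + 0.77×0.09×0.28 = 0.169952
P(actual drug use | positive screen) = 0.058932/0.169952 ≈ 0.3468

Now condition on the additional information:
Enumerate both values of actual drug use and weight by the priors:
  P(positive screen | poppy-seed meal) = 0.41·0.91 + 0.77·0.09
        = 0.373100 + 0.069300 = 0.442400
The terms with actual drug use present sum to 0.069300, so
  P(actual drug use | positive screen, poppy-seed meal) = 0.069300 / 0.442400 ≈ 0.1566
This is intercausal reasoning (explaining away): once poppy-seed meal accounts for the positive screen, actual drug use becomes less likely.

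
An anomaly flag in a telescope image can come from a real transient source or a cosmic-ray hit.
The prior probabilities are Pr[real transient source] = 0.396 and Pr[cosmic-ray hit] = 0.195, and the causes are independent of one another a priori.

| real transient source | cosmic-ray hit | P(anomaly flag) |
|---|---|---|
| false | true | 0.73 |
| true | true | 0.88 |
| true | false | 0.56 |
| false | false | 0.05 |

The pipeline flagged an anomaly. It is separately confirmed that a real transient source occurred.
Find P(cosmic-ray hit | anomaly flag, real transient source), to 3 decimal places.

P(cosmic-ray hit | anomaly flag, real transient source) ≈ 0.276

Numerator (weight on configurations with cosmic-ray hit): 0.88·0.195 = 0.171600
The normalizing constant is 0.56·0.805 + 0.88·0.195 = 0.622400
P(cosmic-ray hit | anomaly flag, real transient source) = 0.171600/0.622400 ≈ 0.276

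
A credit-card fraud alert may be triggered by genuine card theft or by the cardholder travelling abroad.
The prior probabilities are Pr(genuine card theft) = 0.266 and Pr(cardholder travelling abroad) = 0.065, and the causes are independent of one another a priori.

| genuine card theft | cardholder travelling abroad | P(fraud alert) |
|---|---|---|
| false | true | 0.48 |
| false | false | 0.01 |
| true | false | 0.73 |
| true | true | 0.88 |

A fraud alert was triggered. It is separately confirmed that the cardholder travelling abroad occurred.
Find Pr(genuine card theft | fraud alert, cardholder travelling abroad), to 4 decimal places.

Pr(genuine card theft | fraud alert, cardholder travelling abroad) ≈ 0.3992

P(fraud alert | cardholder travelling abroad) = 0.48·0.734 + 0.88·0.266 = 0.352320 + 0.234080 = 0.586400
The genuine card theft-present share is 0.88·0.266 = 0.234080.
So P(genuine card theft | fraud alert, cardholder travelling abroad) = 0.234080/0.586400 ≈ 0.3992.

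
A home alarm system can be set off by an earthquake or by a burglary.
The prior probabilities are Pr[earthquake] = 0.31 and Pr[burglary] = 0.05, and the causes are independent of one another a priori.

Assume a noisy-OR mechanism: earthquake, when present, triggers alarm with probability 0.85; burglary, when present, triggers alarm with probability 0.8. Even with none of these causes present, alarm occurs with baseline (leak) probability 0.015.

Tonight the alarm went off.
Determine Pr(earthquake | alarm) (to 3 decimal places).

Pr(earthquake | alarm) ≈ 0.876

Under noisy-OR, P(alarm | causes) = 1 − (1−0.015)·∏(1−qᵢ) over the active causes.
Numerator (weight on configurations with earthquake): 0.250988 + 0.015042 = 0.266030
The normalizing constant is 0.015·0.69·0.95 + 0.803·0.69·0.05 + 0.85225·0.31·0.95 + 0.97045·0.31·0.05 = 0.303565
Posterior = 0.266030 / 0.303565 ≈ 0.876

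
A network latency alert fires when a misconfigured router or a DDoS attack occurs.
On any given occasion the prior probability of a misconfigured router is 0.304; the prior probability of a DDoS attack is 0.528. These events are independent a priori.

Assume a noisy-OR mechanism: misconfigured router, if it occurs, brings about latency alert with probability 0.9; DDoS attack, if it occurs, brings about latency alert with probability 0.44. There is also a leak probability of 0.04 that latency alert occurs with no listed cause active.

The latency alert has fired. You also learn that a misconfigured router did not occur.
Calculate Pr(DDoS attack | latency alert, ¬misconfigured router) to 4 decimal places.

Under noisy-OR, P(latency alert | causes) = 1 − (1−0.04)·∏(1−qᵢ) over the active causes.
P(latency alert | ¬misconfigured router) = 0.04×0.472 + 0.4624×0.528 = 0.018880 + 0.244147 = 0.263027
Of this, 0.244147 comes from 0.4624×0.528 (the DDoS attack=true cases).
So P(DDoS attack | latency alert, ¬misconfigured router) = 0.244147/0.263027 ≈ 0.9282.

Pr(DDoS attack | latency alert, ¬misconfigured router) ≈ 0.9282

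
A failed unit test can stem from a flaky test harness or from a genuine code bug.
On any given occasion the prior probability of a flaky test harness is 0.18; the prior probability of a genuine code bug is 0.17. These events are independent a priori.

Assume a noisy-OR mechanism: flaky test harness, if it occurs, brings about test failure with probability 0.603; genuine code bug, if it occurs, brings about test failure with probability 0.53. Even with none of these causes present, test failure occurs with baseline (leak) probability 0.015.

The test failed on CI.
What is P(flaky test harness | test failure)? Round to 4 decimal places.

P(flaky test harness | test failure) ≈ 0.5768

Under noisy-OR, P(test failure | causes) = 1 − (1−0.015)·∏(1−qᵢ) over the active causes.
P(test failure) = 0.015·0.82·0.83 + 0.53705·0.82·0.17 + 0.608955·0.18·0.83 + 0.816209·0.18·0.17 = 0.010209 + 0.074865 + 0.090978 + 0.024976 = 0.201028
Restricting to configurations with flaky test harness present: 0.090978 + 0.024976 = 0.115954.
Hence the posterior is 0.115954/0.201028 ≈ 0.5768.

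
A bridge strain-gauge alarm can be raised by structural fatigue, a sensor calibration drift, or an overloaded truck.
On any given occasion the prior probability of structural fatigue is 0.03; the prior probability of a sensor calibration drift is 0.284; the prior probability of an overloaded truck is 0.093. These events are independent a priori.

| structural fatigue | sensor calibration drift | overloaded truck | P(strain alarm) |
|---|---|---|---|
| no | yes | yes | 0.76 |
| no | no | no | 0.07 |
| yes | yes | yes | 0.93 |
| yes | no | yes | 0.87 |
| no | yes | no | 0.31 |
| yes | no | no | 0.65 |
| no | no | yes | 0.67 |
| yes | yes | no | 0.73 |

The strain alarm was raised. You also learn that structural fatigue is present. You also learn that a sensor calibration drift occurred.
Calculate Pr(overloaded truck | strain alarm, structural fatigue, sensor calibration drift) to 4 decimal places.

For the numerator, keep only overloaded truck=true terms: 0.93×0.093 = 0.086490
The normalizing constant is 0.73×0.907 + 0.93×0.093 = 0.748600
Posterior = 0.086490 / 0.748600 ≈ 0.1155

Pr(overloaded truck | strain alarm, structural fatigue, sensor calibration drift) ≈ 0.1155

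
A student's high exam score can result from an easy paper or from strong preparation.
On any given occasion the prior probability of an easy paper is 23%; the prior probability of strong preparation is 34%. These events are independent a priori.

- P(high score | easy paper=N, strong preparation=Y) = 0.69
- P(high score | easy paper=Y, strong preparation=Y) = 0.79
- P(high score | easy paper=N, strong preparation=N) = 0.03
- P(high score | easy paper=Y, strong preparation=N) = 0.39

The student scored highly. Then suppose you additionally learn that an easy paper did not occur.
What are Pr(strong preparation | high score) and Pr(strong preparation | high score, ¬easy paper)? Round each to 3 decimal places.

Pr(strong preparation | high score) ≈ 0.765; Pr(strong preparation | high score, ¬easy paper) ≈ 0.922

Numerator (weight on configurations with strong preparation): 0.180642 + 0.061778 = 0.242420
Denominator P(high score): 0.03·0.77·0.66 + 0.69·0.77·0.34 + 0.39·0.23·0.66 + 0.79·0.23·0.34 = 0.316868
Posterior = 0.242420 / 0.316868 ≈ 0.765

Now also conditioning on easy paper≠true:
P(high score | ¬easy paper) = 0.03*0.66 + 0.69*0.34 = 0.019800 + 0.234600 = 0.254400
The strong preparation-present share is 0.69*0.34 = 0.234600.
So P(strong preparation | high score, ¬easy paper) = 0.234600/0.254400 ≈ 0.922.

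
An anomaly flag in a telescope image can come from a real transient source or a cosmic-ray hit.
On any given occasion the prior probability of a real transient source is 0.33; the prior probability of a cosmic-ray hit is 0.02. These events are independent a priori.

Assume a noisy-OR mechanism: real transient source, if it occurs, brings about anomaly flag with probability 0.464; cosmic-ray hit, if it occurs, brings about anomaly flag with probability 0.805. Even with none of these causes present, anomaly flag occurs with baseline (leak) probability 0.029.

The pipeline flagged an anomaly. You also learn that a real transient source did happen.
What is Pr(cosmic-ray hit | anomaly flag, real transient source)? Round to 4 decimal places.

Under noisy-OR, P(anomaly flag | causes) = 1 − (1−0.029)·∏(1−qᵢ) over the active causes.
P(anomaly flag | real transient source) = 0.479544*0.98 + 0.898511*0.02 = 0.469953 + 0.017970 = 0.487923
Of this, 0.017970 comes from 0.898511*0.02 (the cosmic-ray hit=true cases).
Hence the posterior is 0.017970/0.487923 ≈ 0.0368.

Pr(cosmic-ray hit | anomaly flag, real transient source) ≈ 0.0368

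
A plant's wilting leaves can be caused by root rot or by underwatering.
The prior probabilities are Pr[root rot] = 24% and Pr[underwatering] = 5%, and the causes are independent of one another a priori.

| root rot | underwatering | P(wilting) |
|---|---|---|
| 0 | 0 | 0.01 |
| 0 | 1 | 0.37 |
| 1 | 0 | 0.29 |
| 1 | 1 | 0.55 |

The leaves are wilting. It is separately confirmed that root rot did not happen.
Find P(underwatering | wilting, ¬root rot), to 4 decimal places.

P(underwatering | wilting, ¬root rot) ≈ 0.6607

Weight on underwatering=true, given the evidence: 0.37·0.05 = 0.018500
The normalizing constant is 0.01·0.95 + 0.37·0.05 = 0.028000
Posterior = 0.018500 / 0.028000 ≈ 0.6607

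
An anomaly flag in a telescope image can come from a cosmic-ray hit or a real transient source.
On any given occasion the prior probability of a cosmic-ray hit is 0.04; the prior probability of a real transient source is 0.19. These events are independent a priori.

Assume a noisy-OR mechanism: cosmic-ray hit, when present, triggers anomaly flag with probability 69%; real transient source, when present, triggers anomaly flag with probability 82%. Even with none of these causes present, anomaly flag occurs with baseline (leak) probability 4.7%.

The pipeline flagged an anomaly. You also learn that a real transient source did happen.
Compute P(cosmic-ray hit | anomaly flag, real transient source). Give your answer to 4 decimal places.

P(cosmic-ray hit | anomaly flag, real transient source) ≈ 0.0455

Under noisy-OR, P(anomaly flag | causes) = 1 − (1−0.047)·∏(1−qᵢ) over the active causes.
Numerator (weight on configurations with cosmic-ray hit): 0.946823×0.04 = 0.037873
Denominator P(anomaly flag | real transient source): 0.82846×0.96 + 0.946823×0.04 = 0.833195
Posterior = 0.037873 / 0.833195 ≈ 0.0455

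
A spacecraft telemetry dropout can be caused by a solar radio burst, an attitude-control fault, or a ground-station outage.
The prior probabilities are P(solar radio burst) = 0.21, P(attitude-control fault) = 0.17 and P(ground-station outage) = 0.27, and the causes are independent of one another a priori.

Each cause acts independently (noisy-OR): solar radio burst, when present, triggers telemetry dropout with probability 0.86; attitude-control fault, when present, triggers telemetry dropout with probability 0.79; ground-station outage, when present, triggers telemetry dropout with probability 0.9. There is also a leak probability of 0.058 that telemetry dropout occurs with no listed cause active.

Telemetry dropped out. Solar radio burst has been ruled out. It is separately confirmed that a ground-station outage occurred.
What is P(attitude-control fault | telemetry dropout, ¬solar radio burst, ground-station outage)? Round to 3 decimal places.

P(attitude-control fault | telemetry dropout, ¬solar radio burst, ground-station outage) ≈ 0.181

Under noisy-OR, P(telemetry dropout | causes) = 1 − (1−0.058)·∏(1−qᵢ) over the active causes.
P(telemetry dropout | ¬solar radio burst, ground-station outage) = 0.9058*0.83 + 0.980218*0.17 = 0.751814 + 0.166637 = 0.918451
The attitude-control fault-present share is 0.980218*0.17 = 0.166637.
So P(attitude-control fault | telemetry dropout, ¬solar radio burst, ground-station outage) = 0.166637/0.918451 ≈ 0.181.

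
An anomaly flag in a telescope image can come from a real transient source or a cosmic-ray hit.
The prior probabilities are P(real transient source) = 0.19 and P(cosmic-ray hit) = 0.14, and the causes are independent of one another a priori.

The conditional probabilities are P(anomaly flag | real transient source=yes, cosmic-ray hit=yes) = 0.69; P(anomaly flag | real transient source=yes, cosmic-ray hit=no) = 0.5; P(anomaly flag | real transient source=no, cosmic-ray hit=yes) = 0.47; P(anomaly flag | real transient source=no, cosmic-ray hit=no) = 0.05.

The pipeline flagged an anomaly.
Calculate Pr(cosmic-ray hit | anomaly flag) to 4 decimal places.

Pr(cosmic-ray hit | anomaly flag) ≈ 0.3808

P(anomaly flag) = 0.05*0.81*0.86 + 0.47*0.81*0.14 + 0.5*0.19*0.86 + 0.69*0.19*0.14 = 0.034830 + 0.053298 + 0.081700 + 0.018354 = 0.188182
The cosmic-ray hit-present share is 0.053298 + 0.018354 = 0.071652.
P(cosmic-ray hit | anomaly flag) = 0.071652 / 0.188182 ≈ 0.3808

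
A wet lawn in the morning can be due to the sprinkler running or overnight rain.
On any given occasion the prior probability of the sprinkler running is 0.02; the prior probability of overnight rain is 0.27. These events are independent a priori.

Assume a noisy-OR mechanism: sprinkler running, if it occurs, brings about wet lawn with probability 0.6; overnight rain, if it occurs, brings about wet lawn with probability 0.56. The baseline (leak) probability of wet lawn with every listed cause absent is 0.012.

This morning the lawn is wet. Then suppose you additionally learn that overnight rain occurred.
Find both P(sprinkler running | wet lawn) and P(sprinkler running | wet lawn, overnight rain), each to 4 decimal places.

P(sprinkler running | wet lawn) ≈ 0.0775; P(sprinkler running | wet lawn, overnight rain) ≈ 0.0290

Under noisy-OR, P(wet lawn | causes) = 1 − (1−0.012)·∏(1−qᵢ) over the active causes.
Sum P(wet lawn|·) weighted by the priors over the 4 (sprinkler running, overnight rain) configurations:
  P(wet lawn) = 0.012*0.98*0.73 + 0.56528*0.98*0.27 + 0.6048*0.02*0.73 + 0.826112*0.02*0.27
        = 0.008585 + 0.149573 + 0.008830 + 0.004461 = 0.171449
The terms with sprinkler running present sum to 0.013291, so
  P(sprinkler running | wet lawn) = 0.013291 / 0.171449 ≈ 0.0775

Now condition on the additional information:
For the numerator, keep only sprinkler running=true terms: 0.826112×0.02 = 0.016522
Normalizer over all consistent configurations: 0.56528×0.98 + 0.826112×0.02 = 0.570496
P(sprinkler running | wet lawn, overnight rain) = 0.016522/0.570496 ≈ 0.0290
The drop from 0.0775 to 0.0290 is the explaining-away (discounting) effect.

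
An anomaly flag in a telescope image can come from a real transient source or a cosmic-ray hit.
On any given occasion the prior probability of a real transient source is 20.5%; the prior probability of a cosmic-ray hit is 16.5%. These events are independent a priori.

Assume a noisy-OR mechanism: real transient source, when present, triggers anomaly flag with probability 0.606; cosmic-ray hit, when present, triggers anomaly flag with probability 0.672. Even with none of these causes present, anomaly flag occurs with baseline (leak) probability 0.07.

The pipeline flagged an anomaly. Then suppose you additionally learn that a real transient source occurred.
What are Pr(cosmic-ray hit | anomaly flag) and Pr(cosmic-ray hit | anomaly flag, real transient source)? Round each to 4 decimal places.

Under noisy-OR, P(anomaly flag | causes) = 1 − (1−0.07)·∏(1−qᵢ) over the active causes.
Enumerate the 4 (real transient source, cosmic-ray hit) configurations and weight by the priors:
  P(anomaly flag) = 0.07·0.795·0.835 + 0.69496·0.795·0.165 + 0.63358·0.205·0.835 + 0.879814·0.205·0.165
        = 0.046468 + 0.091161 + 0.108453 + 0.029760 = 0.275842
The terms with cosmic-ray hit present sum to 0.120921, so
  P(cosmic-ray hit | anomaly flag) = 0.120921 / 0.275842 ≈ 0.4384

Now condition on the additional information:
By total probability over both values of cosmic-ray hit:
  P(anomaly flag | real transient source) = 0.63358*0.835 + 0.879814*0.165
        = 0.529039 + 0.145169 = 0.674208
Keeping only the cosmic-ray hit-present terms gives 0.145169, so
  P(cosmic-ray hit | anomaly flag, real transient source) = 0.145169 / 0.674208 ≈ 0.2153
— real transient source explains away the evidence for cosmic-ray hit.

Pr(cosmic-ray hit | anomaly flag) ≈ 0.4384; Pr(cosmic-ray hit | anomaly flag, real transient source) ≈ 0.2153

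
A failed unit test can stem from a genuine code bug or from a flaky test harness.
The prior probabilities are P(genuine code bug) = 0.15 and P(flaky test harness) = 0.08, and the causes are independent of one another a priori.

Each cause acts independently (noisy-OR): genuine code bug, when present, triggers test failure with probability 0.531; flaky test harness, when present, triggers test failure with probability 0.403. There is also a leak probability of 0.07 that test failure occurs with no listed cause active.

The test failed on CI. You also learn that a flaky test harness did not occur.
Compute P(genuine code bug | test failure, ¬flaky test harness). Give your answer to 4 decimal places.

P(genuine code bug | test failure, ¬flaky test harness) ≈ 0.5870

Under noisy-OR, P(test failure | causes) = 1 − (1−0.07)·∏(1−qᵢ) over the active causes.
P(test failure | ¬flaky test harness) = 0.07*0.85 + 0.56383*0.15 = 0.059500 + 0.084575 = 0.144075
Restricting to configurations with genuine code bug present: 0.56383*0.15 = 0.084575.
Hence the posterior is 0.084575/0.144075 ≈ 0.5870.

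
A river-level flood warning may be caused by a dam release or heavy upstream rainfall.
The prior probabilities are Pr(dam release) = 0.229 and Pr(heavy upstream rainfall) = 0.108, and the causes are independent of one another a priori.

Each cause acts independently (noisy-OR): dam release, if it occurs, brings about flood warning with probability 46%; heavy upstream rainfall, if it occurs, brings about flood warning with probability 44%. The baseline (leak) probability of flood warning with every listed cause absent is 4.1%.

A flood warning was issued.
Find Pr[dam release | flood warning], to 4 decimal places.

Under noisy-OR, P(flood warning | causes) = 1 − (1−0.041)·∏(1−qᵢ) over the active causes.
Enumerate the 4 (dam release, heavy upstream rainfall) configurations and weight by the priors:
  P(flood warning) = 0.041*0.771*0.892 + 0.46296*0.771*0.108 + 0.48214*0.229*0.892 + 0.709998*0.229*0.108
        = 0.028197 + 0.038550 + 0.098486 + 0.017560 = 0.182793
The terms with dam release present sum to 0.116046, so
  P(dam release | flood warning) = 0.116046 / 0.182793 ≈ 0.6348

Pr[dam release | flood warning] ≈ 0.6348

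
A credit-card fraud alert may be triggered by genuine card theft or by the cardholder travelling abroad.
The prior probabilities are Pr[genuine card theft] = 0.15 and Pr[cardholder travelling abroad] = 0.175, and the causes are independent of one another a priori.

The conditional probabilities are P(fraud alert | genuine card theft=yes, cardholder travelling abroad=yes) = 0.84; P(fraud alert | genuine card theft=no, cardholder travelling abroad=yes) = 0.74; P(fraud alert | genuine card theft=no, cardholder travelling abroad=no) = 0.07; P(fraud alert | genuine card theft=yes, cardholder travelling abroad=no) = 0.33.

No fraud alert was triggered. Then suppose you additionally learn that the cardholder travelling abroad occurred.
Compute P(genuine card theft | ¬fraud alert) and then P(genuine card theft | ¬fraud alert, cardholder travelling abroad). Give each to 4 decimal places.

P(genuine card theft | ¬fraud alert) ≈ 0.1120; P(genuine card theft | ¬fraud alert, cardholder travelling abroad) ≈ 0.0980

Weight on genuine card theft=true, given the evidence: 0.082913 + 0.004200 = 0.087113
Denominator P(¬fraud alert): 0.93×0.85×0.825 + 0.26×0.85×0.175 + 0.67×0.15×0.825 + 0.16×0.15×0.175 = 0.777950
Posterior = 0.087113 / 0.777950 ≈ 0.1120

Now also conditioning on cardholder travelling abroad=true:
Sum P(¬fraud alert|·) weighted by the priors over both values of genuine card theft:
  P(¬fraud alert | cardholder travelling abroad) = 0.26*0.85 + 0.16*0.15
        = 0.221000 + 0.024000 = 0.245000
Configurations with genuine card theft contribute 0.024000, so
  P(genuine card theft | ¬fraud alert, cardholder travelling abroad) = 0.024000 / 0.245000 ≈ 0.0980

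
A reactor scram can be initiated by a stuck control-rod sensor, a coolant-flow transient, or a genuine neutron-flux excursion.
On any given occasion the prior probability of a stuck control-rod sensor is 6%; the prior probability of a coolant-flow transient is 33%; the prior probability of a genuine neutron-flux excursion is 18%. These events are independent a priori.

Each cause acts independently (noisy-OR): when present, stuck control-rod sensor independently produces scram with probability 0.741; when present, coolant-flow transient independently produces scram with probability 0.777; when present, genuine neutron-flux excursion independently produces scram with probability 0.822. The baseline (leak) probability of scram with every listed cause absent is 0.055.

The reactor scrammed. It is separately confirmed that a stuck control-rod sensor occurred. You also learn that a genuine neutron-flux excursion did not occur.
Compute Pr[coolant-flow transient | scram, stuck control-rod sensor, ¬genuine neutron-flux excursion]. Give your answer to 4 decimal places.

Under noisy-OR, P(scram | causes) = 1 − (1−0.055)·∏(1−qᵢ) over the active causes.
For the numerator, keep only coolant-flow transient=true terms: 0.94542*0.33 = 0.311989
Normalizer over all consistent configurations: 0.755245*0.67 + 0.94542*0.33 = 0.818003
P(coolant-flow transient | scram, stuck control-rod sensor, ¬genuine neutron-flux excursion) = 0.311989/0.818003 ≈ 0.3814

Pr[coolant-flow transient | scram, stuck control-rod sensor, ¬genuine neutron-flux excursion] ≈ 0.3814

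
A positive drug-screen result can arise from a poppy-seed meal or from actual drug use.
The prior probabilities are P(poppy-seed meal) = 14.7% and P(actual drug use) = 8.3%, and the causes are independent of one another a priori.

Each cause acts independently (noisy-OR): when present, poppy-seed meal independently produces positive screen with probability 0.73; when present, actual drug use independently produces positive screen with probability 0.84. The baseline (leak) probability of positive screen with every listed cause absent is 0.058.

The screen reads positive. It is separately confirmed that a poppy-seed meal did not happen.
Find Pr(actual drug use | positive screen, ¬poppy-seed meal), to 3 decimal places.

Pr(actual drug use | positive screen, ¬poppy-seed meal) ≈ 0.570

Under noisy-OR, P(positive screen | causes) = 1 − (1−0.058)·∏(1−qᵢ) over the active causes.
P(positive screen | ¬poppy-seed meal) = 0.058×0.917 + 0.84928×0.083 = 0.053186 + 0.070490 = 0.123676
The actual drug use-present share is 0.84928×0.083 = 0.070490.
So P(actual drug use | positive screen, ¬poppy-seed meal) = 0.070490/0.123676 ≈ 0.570.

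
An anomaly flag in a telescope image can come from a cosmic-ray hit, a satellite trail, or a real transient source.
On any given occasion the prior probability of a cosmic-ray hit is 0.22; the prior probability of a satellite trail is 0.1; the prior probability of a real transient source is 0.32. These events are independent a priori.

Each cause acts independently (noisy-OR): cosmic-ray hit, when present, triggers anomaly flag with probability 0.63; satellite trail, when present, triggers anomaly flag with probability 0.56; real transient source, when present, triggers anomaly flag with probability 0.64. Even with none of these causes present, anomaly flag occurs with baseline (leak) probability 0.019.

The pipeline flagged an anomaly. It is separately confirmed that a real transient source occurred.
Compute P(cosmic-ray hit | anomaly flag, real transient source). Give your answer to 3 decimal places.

Under noisy-OR, P(anomaly flag | causes) = 1 − (1−0.019)·∏(1−qᵢ) over the active causes.
P(anomaly flag | real transient source) = 0.64684·0.78·0.9 + 0.84461·0.78·0.1 + 0.869331·0.22·0.9 + 0.942506·0.22·0.1 = 0.454082 + 0.065880 + 0.172128 + 0.020735 = 0.712825
Of this, 0.192863 comes from 0.172128 + 0.020735 (the cosmic-ray hit=true cases).
So P(cosmic-ray hit | anomaly flag, real transient source) = 0.192863/0.712825 ≈ 0.271.

P(cosmic-ray hit | anomaly flag, real transient source) ≈ 0.271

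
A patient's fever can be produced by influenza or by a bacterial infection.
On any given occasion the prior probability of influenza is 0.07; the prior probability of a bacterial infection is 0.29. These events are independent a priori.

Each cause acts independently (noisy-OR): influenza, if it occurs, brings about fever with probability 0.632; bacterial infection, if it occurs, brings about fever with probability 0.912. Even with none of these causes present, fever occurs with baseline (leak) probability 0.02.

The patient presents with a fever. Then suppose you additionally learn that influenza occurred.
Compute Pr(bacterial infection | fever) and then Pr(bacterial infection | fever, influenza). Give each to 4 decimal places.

Pr(bacterial infection | fever) ≈ 0.8554; Pr(bacterial infection | fever, influenza) ≈ 0.3822

Under noisy-OR, P(fever | causes) = 1 − (1−0.02)·∏(1−qᵢ) over the active causes.
P(fever) = 0.02×0.93×0.71 + 0.91376×0.93×0.29 + 0.63936×0.07×0.71 + 0.968264×0.07×0.29 = 0.013206 + 0.246441 + 0.031776 + 0.019656 = 0.311079
Restricting to configurations with bacterial infection present: 0.246441 + 0.019656 = 0.266097.
Hence the posterior is 0.266097/0.311079 ≈ 0.8554.

With the extra evidence:
By total probability over both values of bacterial infection:
  P(fever | influenza) = 0.63936*0.71 + 0.968264*0.29
        = 0.453946 + 0.280797 = 0.734743
Configurations with bacterial infection contribute 0.280797, so
  P(bacterial infection | fever, influenza) = 0.280797 / 0.734743 ≈ 0.3822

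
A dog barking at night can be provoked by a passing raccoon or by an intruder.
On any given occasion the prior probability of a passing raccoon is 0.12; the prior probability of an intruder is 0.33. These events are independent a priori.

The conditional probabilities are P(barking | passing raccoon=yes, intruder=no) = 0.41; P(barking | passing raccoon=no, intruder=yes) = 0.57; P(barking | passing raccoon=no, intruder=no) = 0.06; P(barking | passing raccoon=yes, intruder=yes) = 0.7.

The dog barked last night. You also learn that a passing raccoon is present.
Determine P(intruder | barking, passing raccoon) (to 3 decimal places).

Enumerate both values of intruder and weight by the priors:
  P(barking | passing raccoon) = 0.41*0.67 + 0.7*0.33
        = 0.274700 + 0.231000 = 0.505700
The terms with intruder present sum to 0.231000, so
  P(intruder | barking, passing raccoon) = 0.231000 / 0.505700 ≈ 0.457

P(intruder | barking, passing raccoon) ≈ 0.457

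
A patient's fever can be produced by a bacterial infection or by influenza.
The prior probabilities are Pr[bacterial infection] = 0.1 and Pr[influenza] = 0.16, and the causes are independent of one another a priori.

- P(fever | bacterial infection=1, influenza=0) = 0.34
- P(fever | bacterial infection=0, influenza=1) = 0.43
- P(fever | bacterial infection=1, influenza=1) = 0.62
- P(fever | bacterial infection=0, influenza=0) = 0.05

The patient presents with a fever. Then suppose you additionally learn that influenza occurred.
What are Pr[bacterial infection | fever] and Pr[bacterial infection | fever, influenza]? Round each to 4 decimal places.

Pr[bacterial infection | fever] ≈ 0.2784; Pr[bacterial infection | fever, influenza] ≈ 0.1381

P(fever) = 0.05×0.9×0.84 + 0.43×0.9×0.16 + 0.34×0.1×0.84 + 0.62×0.1×0.16 = 0.037800 + 0.061920 + 0.028560 + 0.009920 = 0.138200
The bacterial infection-present share is 0.028560 + 0.009920 = 0.038480.
So P(bacterial infection | fever) = 0.038480/0.138200 ≈ 0.2784.

Now condition on the additional information:
Weight on bacterial infection=true, given the evidence: 0.62×0.1 = 0.062000
Denominator P(fever | influenza): 0.43×0.9 + 0.62×0.1 = 0.449000
P(bacterial infection | fever, influenza) = 0.062000/0.449000 ≈ 0.1381
This is intercausal reasoning (explaining away): once influenza accounts for the fever, bacterial infection becomes less likely.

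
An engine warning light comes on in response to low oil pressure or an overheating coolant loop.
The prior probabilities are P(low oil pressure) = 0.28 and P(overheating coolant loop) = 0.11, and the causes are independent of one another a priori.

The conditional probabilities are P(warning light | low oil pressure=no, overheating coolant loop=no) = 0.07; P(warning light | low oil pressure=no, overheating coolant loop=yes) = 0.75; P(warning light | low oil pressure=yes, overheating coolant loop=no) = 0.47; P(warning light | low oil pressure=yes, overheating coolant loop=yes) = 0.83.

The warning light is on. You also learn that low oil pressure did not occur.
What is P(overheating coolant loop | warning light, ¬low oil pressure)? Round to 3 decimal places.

P(overheating coolant loop | warning light, ¬low oil pressure) ≈ 0.570

P(warning light | ¬low oil pressure) = 0.07*0.89 + 0.75*0.11 = 0.062300 + 0.082500 = 0.144800
Restricting to configurations with overheating coolant loop present: 0.75*0.11 = 0.082500.
Hence the posterior is 0.082500/0.144800 ≈ 0.570.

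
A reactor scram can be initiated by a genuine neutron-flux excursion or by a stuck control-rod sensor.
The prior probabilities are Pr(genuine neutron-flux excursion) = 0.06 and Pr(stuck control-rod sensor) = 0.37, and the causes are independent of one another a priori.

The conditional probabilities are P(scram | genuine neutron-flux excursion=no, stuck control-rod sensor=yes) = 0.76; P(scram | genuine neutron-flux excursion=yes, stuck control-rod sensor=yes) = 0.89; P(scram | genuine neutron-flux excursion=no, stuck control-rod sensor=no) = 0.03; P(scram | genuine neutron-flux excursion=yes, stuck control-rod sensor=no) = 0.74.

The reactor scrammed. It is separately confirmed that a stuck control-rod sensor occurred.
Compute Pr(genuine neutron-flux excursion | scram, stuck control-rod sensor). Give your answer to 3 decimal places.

Enumerate both values of genuine neutron-flux excursion and weight by the priors:
  P(scram | stuck control-rod sensor) = 0.76·0.94 + 0.89·0.06
        = 0.714400 + 0.053400 = 0.767800
Keeping only the genuine neutron-flux excursion-present terms gives 0.053400, so
  P(genuine neutron-flux excursion | scram, stuck control-rod sensor) = 0.053400 / 0.767800 ≈ 0.070

Pr(genuine neutron-flux excursion | scram, stuck control-rod sensor) ≈ 0.070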